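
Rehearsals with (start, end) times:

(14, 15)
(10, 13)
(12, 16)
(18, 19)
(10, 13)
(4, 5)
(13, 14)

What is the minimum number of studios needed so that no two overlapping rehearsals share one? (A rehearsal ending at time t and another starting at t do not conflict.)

3

The answer is the maximum number of intervals overlapping at any instant.
starts: [4, 10, 10, 12, 13, 14, 18]
ends:   [5, 13, 13, 14, 15, 16, 19]
s4→1 e5→0 s10→1 s10→2 s12→3  — peak 3.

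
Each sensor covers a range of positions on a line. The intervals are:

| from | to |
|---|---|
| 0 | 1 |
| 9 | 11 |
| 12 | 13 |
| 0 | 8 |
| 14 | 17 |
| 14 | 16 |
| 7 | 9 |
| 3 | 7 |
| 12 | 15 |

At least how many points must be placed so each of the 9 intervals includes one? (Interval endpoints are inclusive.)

Sort by right endpoint; whenever an interval is uncovered, place a point at its right end.
By right end: [0,1]  [3,7]  [0,8]  [7,9]  [9,11]  [12,13]  [12,15]  [14,16]  [14,17]
[0,1] uncovered → point at 1; [3,7] uncovered → point at 7; [9,11] uncovered → point at 11; [12,13] uncovered → point at 13; [14,16] uncovered → point at 16.
Points: 1, 7, 11, 13, 16 (5 total).

5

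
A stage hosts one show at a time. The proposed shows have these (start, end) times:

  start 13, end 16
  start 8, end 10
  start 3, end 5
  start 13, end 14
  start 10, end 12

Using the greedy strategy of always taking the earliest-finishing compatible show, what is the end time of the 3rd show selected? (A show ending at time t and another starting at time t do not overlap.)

Order by finish time; keep every interval that doesn't clash with the previous kept one.
Sorted by end: (3,5)  (8,10)  (10,12)  (13,14)  (13,16)
take (3,5); take (8,10); take (10,12); take (13,14).
Selected: (3,5) (8,10) (10,12) (13,14)

12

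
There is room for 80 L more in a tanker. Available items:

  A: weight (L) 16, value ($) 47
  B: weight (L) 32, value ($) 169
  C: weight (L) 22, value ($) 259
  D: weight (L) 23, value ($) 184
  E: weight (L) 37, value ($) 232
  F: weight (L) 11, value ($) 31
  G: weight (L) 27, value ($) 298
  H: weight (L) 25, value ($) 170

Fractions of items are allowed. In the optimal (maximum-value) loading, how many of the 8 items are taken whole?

Greedy by value/weight ratio, highest first.
Ratios (sorted): C 11.77, G 11.04, D 8.00, H 6.80, E 6.27, B 5.28, A 2.94, F 2.82
take C (22 @ 259); take G (27 @ 298); take D (23 @ 184); take 8/25 of H → 54.40. Capacity used 80/80.
3 item(s) taken whole; one partial (take 8/25 of H).

3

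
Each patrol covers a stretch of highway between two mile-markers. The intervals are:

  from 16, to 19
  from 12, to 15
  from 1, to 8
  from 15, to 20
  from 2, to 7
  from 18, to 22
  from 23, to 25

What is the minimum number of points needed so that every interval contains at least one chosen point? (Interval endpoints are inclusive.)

4

Sort by right endpoint; whenever an interval is uncovered, place a point at its right end.
Sorted: [2,7] [1,8] [12,15] [16,19] [15,20] [18,22] [23,25]
{[2,7],[1,8]} hit by 7; {[12,15]} hit by 15; {[16,19],[15,20],[18,22]} hit by 19; {[23,25]} hit by 25.
Points: 7, 15, 19, 25 (4 total).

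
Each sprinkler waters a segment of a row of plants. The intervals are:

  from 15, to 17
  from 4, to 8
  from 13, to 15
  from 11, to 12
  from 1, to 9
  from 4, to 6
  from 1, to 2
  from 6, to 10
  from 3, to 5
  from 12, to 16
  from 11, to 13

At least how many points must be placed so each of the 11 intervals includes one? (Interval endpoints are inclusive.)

5

Sorted: [1,2] [3,5] [4,6] [4,8] [1,9] [6,10] [11,12] [11,13] [13,15] [12,16] [15,17]
{[1,2]} hit by 2; {[3,5],[4,6],[4,8],[1,9]} hit by 5; {[6,10]} hit by 10; {[11,12],[11,13]} hit by 12; {[13,15],[12,16],[15,17]} hit by 15.
Points: 2, 5, 10, 12, 15 (5 total).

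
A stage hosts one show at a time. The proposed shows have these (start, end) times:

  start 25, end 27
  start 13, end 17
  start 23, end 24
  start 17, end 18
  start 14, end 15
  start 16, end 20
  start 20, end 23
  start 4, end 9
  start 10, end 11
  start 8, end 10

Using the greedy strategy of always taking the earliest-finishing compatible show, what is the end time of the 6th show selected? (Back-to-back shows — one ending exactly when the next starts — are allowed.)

24

Greedy by earliest finish: after sorting by end time, pick each interval compatible with the last pick.
By end time: (4,9), (8,10), (10,11), (14,15), (13,17), (17,18), (16,20), (20,23), (23,24), (25,27).
Pick (4,9); next start ≥ 9 → (10,11); next start ≥ 11 → (14,15); next start ≥ 15 → (17,18); next start ≥ 18 → (20,23); next start ≥ 23 → (23,24); next start ≥ 24 → (25,27).
Selected: (4,9) (10,11) (14,15) (17,18) (20,23) (23,24) (25,27)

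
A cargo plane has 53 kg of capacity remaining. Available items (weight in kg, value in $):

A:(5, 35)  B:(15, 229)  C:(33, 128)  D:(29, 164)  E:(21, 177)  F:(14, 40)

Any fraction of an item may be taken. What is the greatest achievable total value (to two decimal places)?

Ratios (sorted): B 15.27, E 8.43, A 7.00, D 5.66, C 3.88, F 2.86
take B (15 @ 229); take E (21 @ 177); take A (5 @ 35); take 12/29 of D → 67.86. Capacity used 53/53.
Total value = 508.86

508.86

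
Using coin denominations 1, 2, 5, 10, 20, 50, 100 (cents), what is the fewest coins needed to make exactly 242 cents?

Use the largest denomination that fits, subtract, and repeat.
242 − 2×100→42 − 2×20→2 − 1×2→0
Total coins = 2 + 2 + 1 = 5

5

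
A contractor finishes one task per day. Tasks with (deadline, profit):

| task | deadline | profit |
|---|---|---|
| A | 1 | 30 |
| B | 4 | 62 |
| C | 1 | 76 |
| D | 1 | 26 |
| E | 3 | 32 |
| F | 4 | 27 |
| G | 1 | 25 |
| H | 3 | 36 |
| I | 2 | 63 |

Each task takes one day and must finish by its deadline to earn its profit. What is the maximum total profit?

237

Sort by profit descending; place each in the latest free slot ≤ its deadline.
By profit: C(d1,76), I(d2,63), B(d4,62), H(d3,36), E(d3,32), A(d1,30), F(d4,27), D(d1,26), G(d1,25)
C→slot 1; I→slot 2; B→slot 4; H→slot 3; E skipped; A skipped; F skipped; D skipped; G skipped.
Profit = 76 + 63 + 36 + 62 = 237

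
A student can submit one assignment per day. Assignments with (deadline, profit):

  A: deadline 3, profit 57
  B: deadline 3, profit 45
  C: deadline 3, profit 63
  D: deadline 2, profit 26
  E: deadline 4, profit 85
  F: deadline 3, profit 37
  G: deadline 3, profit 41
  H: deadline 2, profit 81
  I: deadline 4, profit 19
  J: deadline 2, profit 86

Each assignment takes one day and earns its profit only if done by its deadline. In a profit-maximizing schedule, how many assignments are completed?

4

Profit order: J=86 E=85 H=81 C=63 A=57 B=45 G=41 F=37 D=26 I=19
Assign: J→slot 2, E→slot 4, H→slot 1, C→slot 3, A skipped, B skipped, G skipped, F skipped, D skipped, I skipped.
Slots: [1:H] [2:J] [3:C] [4:E]
4 of 10 scheduled.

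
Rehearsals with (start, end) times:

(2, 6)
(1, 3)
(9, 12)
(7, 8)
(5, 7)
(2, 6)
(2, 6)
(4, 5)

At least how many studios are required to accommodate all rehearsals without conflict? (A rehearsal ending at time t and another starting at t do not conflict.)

4

The answer is the maximum number of intervals overlapping at any instant.
starts: [1, 2, 2, 2, 4, 5, 7, 9]
ends:   [3, 5, 6, 6, 6, 7, 8, 12]
s1→1 s2→2 s2→3 s2→4  — peak 4.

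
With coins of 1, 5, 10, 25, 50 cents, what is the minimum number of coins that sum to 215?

6

Greedy: take as many of the largest coin as possible, then repeat with the remainder.
215 − 4×50→15 − 1×10→5 − 1×5→0
Total coins = 4 + 1 + 1 = 6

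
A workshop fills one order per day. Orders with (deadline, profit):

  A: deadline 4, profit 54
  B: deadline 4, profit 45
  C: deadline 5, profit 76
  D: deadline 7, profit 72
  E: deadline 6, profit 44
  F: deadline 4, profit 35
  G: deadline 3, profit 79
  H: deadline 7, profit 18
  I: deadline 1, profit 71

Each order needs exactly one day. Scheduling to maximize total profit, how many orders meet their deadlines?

Sort by profit descending; place each in the latest free slot ≤ its deadline.
Profit order: G=79 C=76 D=72 I=71 A=54 B=45 E=44 F=35 H=18
Assign: G→slot 3, C→slot 5, D→slot 7, I→slot 1, A→slot 4, B→slot 2, E→slot 6, F skipped, H skipped.
Slots: [1:I] [2:B] [3:G] [4:A] [5:C] [6:E] [7:D]
7 of 9 scheduled.

7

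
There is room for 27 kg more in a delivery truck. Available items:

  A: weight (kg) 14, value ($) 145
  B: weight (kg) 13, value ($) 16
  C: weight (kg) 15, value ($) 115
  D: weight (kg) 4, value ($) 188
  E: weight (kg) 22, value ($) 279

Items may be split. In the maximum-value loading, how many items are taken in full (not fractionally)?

Order: D (188/4=47.00) > E (279/22=12.68) > A (145/14=10.36) > C (115/15=7.67) > B (16/13=1.23)
Fill: take D (4 @ 188) → take E (22 @ 279) → take 1/14 of A → 10.36; 27/27 used.
2 item(s) taken whole; one partial (take 1/14 of A).

2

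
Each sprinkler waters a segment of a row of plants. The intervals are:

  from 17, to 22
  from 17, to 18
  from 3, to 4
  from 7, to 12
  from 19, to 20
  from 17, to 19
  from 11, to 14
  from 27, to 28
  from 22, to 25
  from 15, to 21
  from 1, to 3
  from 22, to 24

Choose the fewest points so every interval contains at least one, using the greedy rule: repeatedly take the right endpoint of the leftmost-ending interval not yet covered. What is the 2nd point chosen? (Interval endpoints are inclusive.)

Sort by right endpoint; whenever an interval is uncovered, place a point at its right end.
Sorted: [1,3] [3,4] [7,12] [11,14] [17,18] [17,19] [19,20] [15,21] [17,22] [22,24] [22,25] [27,28]
{[1,3],[3,4]} hit by 3; {[7,12],[11,14]} hit by 12; {[17,18],[17,19]} hit by 18; {[19,20],[15,21],[17,22]} hit by 20; {[22,24],[22,25]} hit by 24; {[27,28]} hit by 28.
Points: 3, 12, 18, 20, 24, 28 (6 total).

12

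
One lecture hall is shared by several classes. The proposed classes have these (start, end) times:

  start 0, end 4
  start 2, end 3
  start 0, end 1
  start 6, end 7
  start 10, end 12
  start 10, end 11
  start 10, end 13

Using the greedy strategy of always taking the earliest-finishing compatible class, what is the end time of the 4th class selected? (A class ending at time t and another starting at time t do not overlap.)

11

Greedy by earliest finish: after sorting by end time, pick each interval compatible with the last pick.
By end time: (0,1), (2,3), (0,4), (6,7), (10,11), (10,12), (10,13).
Pick (0,1); next start ≥ 1 → (2,3); next start ≥ 3 → (6,7); next start ≥ 7 → (10,11).
Selected: (0,1) (2,3) (6,7) (10,11)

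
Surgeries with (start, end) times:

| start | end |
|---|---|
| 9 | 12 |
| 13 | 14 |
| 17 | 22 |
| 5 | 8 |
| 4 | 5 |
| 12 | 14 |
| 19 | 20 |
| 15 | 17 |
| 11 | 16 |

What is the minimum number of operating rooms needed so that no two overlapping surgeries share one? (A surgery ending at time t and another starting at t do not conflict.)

3

The answer is the maximum number of intervals overlapping at any instant.
starts: [4, 5, 9, 11, 12, 13, 15, 17, 19]
ends:   [5, 8, 12, 14, 14, 16, 17, 20, 22]
s4→1 e5→0 s5→1 e8→0 s9→1 s11→2 e12→1 s12→2 s13→3  — peak 3.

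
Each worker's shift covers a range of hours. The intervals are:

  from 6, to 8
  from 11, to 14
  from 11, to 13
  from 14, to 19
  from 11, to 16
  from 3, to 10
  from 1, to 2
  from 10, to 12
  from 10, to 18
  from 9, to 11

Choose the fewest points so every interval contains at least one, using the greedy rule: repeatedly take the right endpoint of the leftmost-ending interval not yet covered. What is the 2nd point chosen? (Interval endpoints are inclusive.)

8

Process intervals by earliest right end; each time one isn't hit yet, stab at its right endpoint.
By right end: [1,2]  [6,8]  [3,10]  [9,11]  [10,12]  [11,13]  [11,14]  [11,16]  [10,18]  [14,19]
[1,2] uncovered → point at 2; [6,8] uncovered → point at 8; [9,11] uncovered → point at 11; [14,19] uncovered → point at 19.
Points: 2, 8, 11, 19 (4 total).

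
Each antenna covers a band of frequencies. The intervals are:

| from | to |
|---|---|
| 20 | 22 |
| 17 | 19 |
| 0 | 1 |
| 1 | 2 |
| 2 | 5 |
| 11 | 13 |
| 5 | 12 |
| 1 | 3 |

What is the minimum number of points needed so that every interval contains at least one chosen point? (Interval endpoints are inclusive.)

5

Process intervals by earliest right end; each time one isn't hit yet, stab at its right endpoint.
By right end: [0,1]  [1,2]  [1,3]  [2,5]  [5,12]  [11,13]  [17,19]  [20,22]
[0,1] uncovered → point at 1; [2,5] uncovered → point at 5; [11,13] uncovered → point at 13; [17,19] uncovered → point at 19; [20,22] uncovered → point at 22.
Points: 1, 5, 13, 19, 22 (5 total).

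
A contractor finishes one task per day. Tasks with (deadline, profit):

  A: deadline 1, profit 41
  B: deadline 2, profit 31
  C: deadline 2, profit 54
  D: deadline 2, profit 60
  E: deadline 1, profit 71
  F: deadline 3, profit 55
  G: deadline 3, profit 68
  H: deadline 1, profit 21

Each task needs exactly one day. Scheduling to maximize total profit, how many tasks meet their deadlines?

3

Profit order: E=71 G=68 D=60 F=55 C=54 A=41 B=31 H=21
Assign: E→slot 1, G→slot 3, D→slot 2, F skipped, C skipped, A skipped, B skipped, H skipped.
Slots: [1:E] [2:D] [3:G]
3 of 8 scheduled.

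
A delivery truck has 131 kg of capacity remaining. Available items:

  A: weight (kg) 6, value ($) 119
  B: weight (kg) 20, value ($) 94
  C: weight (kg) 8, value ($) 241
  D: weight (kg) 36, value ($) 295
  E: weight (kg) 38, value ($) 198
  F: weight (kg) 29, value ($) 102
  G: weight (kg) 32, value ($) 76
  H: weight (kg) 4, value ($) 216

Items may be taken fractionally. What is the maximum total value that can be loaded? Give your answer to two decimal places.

Ratios (sorted): H 54.00, C 30.12, A 19.83, D 8.19, E 5.21, B 4.70, F 3.52, G 2.38
take H (4 @ 216); take C (8 @ 241); take A (6 @ 119); take D (36 @ 295); take E (38 @ 198); take B (20 @ 94); take 19/29 of F → 66.83. Capacity used 131/131.
Total value = 1229.83

1229.83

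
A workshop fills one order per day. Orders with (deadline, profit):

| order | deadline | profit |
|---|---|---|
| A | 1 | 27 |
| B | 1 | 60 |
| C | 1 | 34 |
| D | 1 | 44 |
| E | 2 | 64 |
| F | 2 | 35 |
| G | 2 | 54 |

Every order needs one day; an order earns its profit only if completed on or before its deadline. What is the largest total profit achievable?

Profit order: E=64 B=60 G=54 D=44 F=35 C=34 A=27
Assign: E→slot 2, B→slot 1, G skipped, D skipped, F skipped, C skipped, A skipped.
Slots: [1:B] [2:E]
Profit = 60 + 64 = 124

124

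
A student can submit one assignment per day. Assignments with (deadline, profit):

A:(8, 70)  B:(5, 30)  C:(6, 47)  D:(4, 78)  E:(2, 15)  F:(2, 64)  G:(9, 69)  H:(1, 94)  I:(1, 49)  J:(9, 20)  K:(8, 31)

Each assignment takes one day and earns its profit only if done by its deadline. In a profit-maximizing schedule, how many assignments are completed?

Take jobs in profit order; each goes to the latest open slot no later than its deadline.
By profit: H(d1,94), D(d4,78), A(d8,70), G(d9,69), F(d2,64), I(d1,49), C(d6,47), K(d8,31), B(d5,30), J(d9,20), E(d2,15)
H→slot 1; D→slot 4; A→slot 8; G→slot 9; F→slot 2; I skipped; C→slot 6; K→slot 7; B→slot 5; J→slot 3; E skipped.
9 of 11 scheduled.

9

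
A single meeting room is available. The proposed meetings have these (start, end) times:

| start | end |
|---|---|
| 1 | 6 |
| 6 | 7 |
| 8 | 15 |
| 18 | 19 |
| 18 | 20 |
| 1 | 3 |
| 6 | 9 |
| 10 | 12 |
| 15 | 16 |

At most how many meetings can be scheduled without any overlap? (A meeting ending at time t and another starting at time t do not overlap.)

Sorted by end: (1,3)  (1,6)  (6,7)  (6,9)  (10,12)  (8,15)  (15,16)  (18,19)  (18,20)
take (1,3); take (6,7); take (10,12); skip (8,15); take (15,16); take (18,19).
Selected 5 meetings.

5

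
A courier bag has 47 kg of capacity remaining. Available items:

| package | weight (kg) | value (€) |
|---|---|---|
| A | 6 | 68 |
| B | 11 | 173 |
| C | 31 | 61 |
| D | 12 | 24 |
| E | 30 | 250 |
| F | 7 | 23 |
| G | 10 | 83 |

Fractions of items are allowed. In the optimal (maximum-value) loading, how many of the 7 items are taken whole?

Greedy by value/weight ratio, highest first.
Ratios (sorted): B 15.73, A 11.33, E 8.33, G 8.30, F 3.29, D 2.00, C 1.97
take B (11 @ 173); take A (6 @ 68); take E (30 @ 250). Capacity used 47/47.
3 item(s) taken whole.

3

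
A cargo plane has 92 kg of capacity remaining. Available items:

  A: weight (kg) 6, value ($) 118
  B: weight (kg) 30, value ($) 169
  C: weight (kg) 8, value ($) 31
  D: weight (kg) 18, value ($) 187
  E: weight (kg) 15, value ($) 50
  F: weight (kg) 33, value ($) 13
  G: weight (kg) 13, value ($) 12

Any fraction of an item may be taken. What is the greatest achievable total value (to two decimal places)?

Greedy by value/weight ratio, highest first.
Ratios (sorted): A 19.67, D 10.39, B 5.63, C 3.88, E 3.33, G 0.92, F 0.39
take A (6 @ 118); take D (18 @ 187); take B (30 @ 169); take C (8 @ 31); take E (15 @ 50); take G (13 @ 12); take 2/33 of F → 0.79. Capacity used 92/92.
Total value = 567.79

567.79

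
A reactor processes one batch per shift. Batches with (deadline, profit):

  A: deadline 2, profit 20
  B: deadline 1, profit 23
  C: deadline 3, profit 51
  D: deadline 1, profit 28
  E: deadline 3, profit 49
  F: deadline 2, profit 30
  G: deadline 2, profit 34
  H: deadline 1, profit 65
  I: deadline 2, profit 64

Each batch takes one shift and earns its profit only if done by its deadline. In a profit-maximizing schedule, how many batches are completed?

Take jobs in profit order; each goes to the latest open slot no later than its deadline.
By profit: H(d1,65), I(d2,64), C(d3,51), E(d3,49), G(d2,34), F(d2,30), D(d1,28), B(d1,23), A(d2,20)
H→slot 1; I→slot 2; C→slot 3; E skipped; G skipped; F skipped; D skipped; B skipped; A skipped.
3 of 9 scheduled.

3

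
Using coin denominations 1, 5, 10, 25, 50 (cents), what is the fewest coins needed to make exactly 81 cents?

81 − 1×50→31 − 1×25→6 − 1×5→1 − 1×1→0
Total coins = 1 + 1 + 1 + 1 = 4

4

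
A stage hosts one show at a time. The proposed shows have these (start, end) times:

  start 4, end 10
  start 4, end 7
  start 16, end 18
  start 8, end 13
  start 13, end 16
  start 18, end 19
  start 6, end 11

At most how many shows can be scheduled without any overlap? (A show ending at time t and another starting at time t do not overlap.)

5

By end time: (4,7), (4,10), (6,11), (8,13), (13,16), (16,18), (18,19).
Pick (4,7); next start ≥ 7 → (8,13); next start ≥ 13 → (13,16); next start ≥ 16 → (16,18); next start ≥ 18 → (18,19).
Selected 5 shows.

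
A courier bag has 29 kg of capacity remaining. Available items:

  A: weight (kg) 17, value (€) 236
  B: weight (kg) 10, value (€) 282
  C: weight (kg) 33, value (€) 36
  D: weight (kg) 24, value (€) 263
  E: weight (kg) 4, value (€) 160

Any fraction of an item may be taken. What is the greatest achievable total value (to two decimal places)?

650.24

Order: E (160/4=40.00) > B (282/10=28.20) > A (236/17=13.88) > D (263/24=10.96) > C (36/33=1.09)
Fill: take E (4 @ 160) → take B (10 @ 282) → take 15/17 of A → 208.24; 29/29 used.
Total value = 650.24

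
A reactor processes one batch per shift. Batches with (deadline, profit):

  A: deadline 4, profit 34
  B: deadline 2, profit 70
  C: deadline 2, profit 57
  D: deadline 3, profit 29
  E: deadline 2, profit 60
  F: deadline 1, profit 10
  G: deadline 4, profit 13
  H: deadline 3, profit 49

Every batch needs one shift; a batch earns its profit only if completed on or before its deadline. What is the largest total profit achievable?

Profit order: B=70 E=60 C=57 H=49 A=34 D=29 G=13 F=10
Assign: B→slot 2, E→slot 1, C skipped, H→slot 3, A→slot 4, D skipped, G skipped, F skipped.
Slots: [1:E] [2:B] [3:H] [4:A]
Profit = 60 + 70 + 49 + 34 = 213

213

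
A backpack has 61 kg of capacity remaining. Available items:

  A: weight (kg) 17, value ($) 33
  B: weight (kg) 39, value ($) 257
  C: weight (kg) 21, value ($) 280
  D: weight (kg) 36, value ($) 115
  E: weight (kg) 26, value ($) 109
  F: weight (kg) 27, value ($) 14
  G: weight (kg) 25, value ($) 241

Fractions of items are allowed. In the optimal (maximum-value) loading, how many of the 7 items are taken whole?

Sort by value per unit weight and fill in that order.
Order: C (280/21=13.33) > G (241/25=9.64) > B (257/39=6.59) > E (109/26=4.19) > D (115/36=3.19) > A (33/17=1.94) > F (14/27=0.52)
Fill: take C (21 @ 280) → take G (25 @ 241) → take 15/39 of B → 98.85; 61/61 used.
2 item(s) taken whole; one partial (take 15/39 of B).

2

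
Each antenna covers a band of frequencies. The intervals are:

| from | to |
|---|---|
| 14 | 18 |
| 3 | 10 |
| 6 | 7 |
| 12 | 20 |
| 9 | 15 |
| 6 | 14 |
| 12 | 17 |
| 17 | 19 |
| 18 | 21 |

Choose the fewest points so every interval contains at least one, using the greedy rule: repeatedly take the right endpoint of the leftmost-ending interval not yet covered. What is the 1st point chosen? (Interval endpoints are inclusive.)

Sorted: [6,7] [3,10] [6,14] [9,15] [12,17] [14,18] [17,19] [12,20] [18,21]
{[6,7],[3,10],[6,14]} hit by 7; {[9,15],[12,17],[14,18]} hit by 15; {[17,19],[12,20],[18,21]} hit by 19.
Points: 7, 15, 19 (3 total).

7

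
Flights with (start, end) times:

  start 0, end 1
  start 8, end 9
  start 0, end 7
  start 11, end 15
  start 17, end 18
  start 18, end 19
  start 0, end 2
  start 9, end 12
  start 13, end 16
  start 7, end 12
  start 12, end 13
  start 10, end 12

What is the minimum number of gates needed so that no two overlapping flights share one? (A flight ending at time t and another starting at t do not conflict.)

The answer is the maximum number of intervals overlapping at any instant.
Events (time:±→running): 0:+→1 0:+→2 0:+→3 1:-→2 2:-→1 7:-→0 7:+→1 8:+→2 9:-→1 9:+→2 10:+→3 11:+→4 … peak 4.

4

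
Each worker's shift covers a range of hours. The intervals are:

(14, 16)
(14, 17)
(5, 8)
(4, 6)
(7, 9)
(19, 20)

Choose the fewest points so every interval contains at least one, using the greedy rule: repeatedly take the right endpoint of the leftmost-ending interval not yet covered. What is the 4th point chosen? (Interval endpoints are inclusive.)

20

Sorted: [4,6] [5,8] [7,9] [14,16] [14,17] [19,20]
{[4,6],[5,8]} hit by 6; {[7,9]} hit by 9; {[14,16],[14,17]} hit by 16; {[19,20]} hit by 20.
Points: 6, 9, 16, 20 (4 total).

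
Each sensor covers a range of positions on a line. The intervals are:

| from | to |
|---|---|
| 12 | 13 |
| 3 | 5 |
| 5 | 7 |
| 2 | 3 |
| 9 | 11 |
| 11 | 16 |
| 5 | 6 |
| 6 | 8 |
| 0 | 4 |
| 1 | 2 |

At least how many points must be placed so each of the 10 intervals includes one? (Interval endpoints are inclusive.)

Sorted: [1,2] [2,3] [0,4] [3,5] [5,6] [5,7] [6,8] [9,11] [12,13] [11,16]
{[1,2],[2,3],[0,4]} hit by 2; {[3,5],[5,6],[5,7]} hit by 5; {[6,8]} hit by 8; {[9,11]} hit by 11; {[12,13],[11,16]} hit by 13.
Points: 2, 5, 8, 11, 13 (5 total).

5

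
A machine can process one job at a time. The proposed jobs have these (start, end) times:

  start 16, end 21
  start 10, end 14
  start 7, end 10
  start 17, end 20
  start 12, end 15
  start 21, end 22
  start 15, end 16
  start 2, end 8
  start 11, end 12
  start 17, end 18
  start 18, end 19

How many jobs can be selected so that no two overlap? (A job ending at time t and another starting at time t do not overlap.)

7

By end time: (2,8), (7,10), (11,12), (10,14), (12,15), (15,16), (17,18), (18,19), (17,20), (16,21), (21,22).
Pick (2,8); next start ≥ 8 → (11,12); next start ≥ 12 → (12,15); next start ≥ 15 → (15,16); next start ≥ 16 → (17,18); next start ≥ 18 → (18,19); next start ≥ 19 → (21,22).
Selected 7 jobs.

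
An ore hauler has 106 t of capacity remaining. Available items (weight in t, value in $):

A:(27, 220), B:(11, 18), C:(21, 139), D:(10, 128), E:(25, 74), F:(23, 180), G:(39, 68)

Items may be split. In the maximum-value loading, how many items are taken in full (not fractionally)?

Sort by value per unit weight and fill in that order.
Order: D (128/10=12.80) > A (220/27=8.15) > F (180/23=7.83) > C (139/21=6.62) > E (74/25=2.96) > G (68/39=1.74) > B (18/11=1.64)
Fill: take D (10 @ 128) → take A (27 @ 220) → take F (23 @ 180) → take C (21 @ 139) → take E (25 @ 74); 106/106 used.
5 item(s) taken whole.

5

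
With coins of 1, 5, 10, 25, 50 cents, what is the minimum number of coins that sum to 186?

186 = 3×50 + 1×25 + 1×10 + 1×1
Total coins = 3 + 1 + 1 + 1 = 6

6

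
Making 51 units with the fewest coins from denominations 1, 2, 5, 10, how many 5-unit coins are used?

Greedy: take as many of the largest coin as possible, then repeat with the remainder.
51 − 5×10→1 − 1×1→0
Count of 5: 0

0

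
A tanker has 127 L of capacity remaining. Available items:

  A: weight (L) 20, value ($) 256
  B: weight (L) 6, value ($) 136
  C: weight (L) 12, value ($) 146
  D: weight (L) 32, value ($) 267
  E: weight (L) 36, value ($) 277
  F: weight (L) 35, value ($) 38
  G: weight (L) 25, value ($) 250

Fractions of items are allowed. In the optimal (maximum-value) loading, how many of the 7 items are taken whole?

5

Greedy by value/weight ratio, highest first.
Ratios (sorted): B 22.67, A 12.80, C 12.17, G 10.00, D 8.34, E 7.69, F 1.09
take B (6 @ 136); take A (20 @ 256); take C (12 @ 146); take G (25 @ 250); take D (32 @ 267); take 32/36 of E → 246.22. Capacity used 127/127.
5 item(s) taken whole; one partial (take 32/36 of E).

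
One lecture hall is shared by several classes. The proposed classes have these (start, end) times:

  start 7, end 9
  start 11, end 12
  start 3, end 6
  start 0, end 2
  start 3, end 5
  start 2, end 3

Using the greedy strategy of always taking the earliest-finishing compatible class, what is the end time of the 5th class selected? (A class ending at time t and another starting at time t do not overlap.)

12

Order by finish time; keep every interval that doesn't clash with the previous kept one.
By end time: (0,2), (2,3), (3,5), (3,6), (7,9), (11,12).
Pick (0,2); next start ≥ 2 → (2,3); next start ≥ 3 → (3,5); next start ≥ 5 → (7,9); next start ≥ 9 → (11,12).
Selected: (0,2) (2,3) (3,5) (7,9) (11,12)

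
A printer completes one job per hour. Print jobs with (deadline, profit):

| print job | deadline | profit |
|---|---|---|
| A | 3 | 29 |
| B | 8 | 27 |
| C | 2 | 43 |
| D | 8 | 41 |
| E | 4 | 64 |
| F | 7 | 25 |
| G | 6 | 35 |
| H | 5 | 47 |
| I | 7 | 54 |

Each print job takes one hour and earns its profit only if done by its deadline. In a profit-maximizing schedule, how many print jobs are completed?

8

Sort by profit descending; place each in the latest free slot ≤ its deadline.
By profit: E(d4,64), I(d7,54), H(d5,47), C(d2,43), D(d8,41), G(d6,35), A(d3,29), B(d8,27), F(d7,25)
E→slot 4; I→slot 7; H→slot 5; C→slot 2; D→slot 8; G→slot 6; A→slot 3; B→slot 1; F skipped.
8 of 9 scheduled.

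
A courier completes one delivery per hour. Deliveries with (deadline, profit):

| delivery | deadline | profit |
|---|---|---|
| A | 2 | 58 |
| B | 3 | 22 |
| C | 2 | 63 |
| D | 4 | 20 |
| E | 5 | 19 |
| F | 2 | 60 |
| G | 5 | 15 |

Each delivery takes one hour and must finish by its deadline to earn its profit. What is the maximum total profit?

184

Sort by profit descending; place each in the latest free slot ≤ its deadline.
Profit order: C=63 F=60 A=58 B=22 D=20 E=19 G=15
Assign: C→slot 2, F→slot 1, A skipped, B→slot 3, D→slot 4, E→slot 5, G skipped.
Slots: [1:F] [2:C] [3:B] [4:D] [5:E]
Profit = 60 + 63 + 22 + 20 + 19 = 184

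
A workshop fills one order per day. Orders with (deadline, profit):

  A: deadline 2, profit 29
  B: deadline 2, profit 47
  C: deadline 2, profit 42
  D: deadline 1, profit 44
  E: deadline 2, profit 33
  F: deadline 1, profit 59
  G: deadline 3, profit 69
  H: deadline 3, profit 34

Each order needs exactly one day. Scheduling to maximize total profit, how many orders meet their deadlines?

3

By profit: G(d3,69), F(d1,59), B(d2,47), D(d1,44), C(d2,42), H(d3,34), E(d2,33), A(d2,29)
G→slot 3; F→slot 1; B→slot 2; D skipped; C skipped; H skipped; E skipped; A skipped.
3 of 8 scheduled.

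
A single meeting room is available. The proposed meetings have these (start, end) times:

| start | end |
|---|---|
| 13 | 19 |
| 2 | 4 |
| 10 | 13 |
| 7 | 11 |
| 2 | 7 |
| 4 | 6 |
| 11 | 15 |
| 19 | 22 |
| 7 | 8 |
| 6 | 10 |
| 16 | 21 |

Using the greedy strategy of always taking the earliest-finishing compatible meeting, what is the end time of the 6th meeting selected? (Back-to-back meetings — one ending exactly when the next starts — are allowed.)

Sorted by end: (2,4)  (4,6)  (2,7)  (7,8)  (6,10)  (7,11)  (10,13)  (11,15)  (13,19)  (16,21)  (19,22)
take (2,4); take (4,6); take (7,8); take (10,13); take (13,19); take (19,22).
Selected: (2,4) (4,6) (7,8) (10,13) (13,19) (19,22)

22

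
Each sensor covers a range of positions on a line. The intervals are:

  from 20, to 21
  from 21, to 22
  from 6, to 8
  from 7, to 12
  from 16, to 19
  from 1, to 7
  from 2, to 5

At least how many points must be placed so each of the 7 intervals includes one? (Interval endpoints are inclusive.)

Sorted: [2,5] [1,7] [6,8] [7,12] [16,19] [20,21] [21,22]
{[2,5],[1,7]} hit by 5; {[6,8],[7,12]} hit by 8; {[16,19]} hit by 19; {[20,21],[21,22]} hit by 21.
Points: 5, 8, 19, 21 (4 total).

4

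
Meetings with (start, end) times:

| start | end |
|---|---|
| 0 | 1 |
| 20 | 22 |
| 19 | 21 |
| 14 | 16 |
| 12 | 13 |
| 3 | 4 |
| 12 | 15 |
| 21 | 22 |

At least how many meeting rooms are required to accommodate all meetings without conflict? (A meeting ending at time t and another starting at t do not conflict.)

2

The answer is the maximum number of intervals overlapping at any instant.
Events (time:±→running): 0:+→1 1:-→0 3:+→1 4:-→0 12:+→1 12:+→2 … peak 2.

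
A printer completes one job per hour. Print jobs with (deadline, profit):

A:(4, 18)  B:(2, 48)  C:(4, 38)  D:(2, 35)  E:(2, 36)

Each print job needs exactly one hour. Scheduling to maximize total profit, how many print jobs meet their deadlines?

4

By profit: B(d2,48), C(d4,38), E(d2,36), D(d2,35), A(d4,18)
B→slot 2; C→slot 4; E→slot 1; D skipped; A→slot 3.
4 of 5 scheduled.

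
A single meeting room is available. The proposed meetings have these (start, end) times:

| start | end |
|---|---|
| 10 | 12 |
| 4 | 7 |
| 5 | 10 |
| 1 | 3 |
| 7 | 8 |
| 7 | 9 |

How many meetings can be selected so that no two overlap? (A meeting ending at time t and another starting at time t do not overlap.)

Greedy by earliest finish: after sorting by end time, pick each interval compatible with the last pick.
By end time: (1,3), (4,7), (7,8), (7,9), (5,10), (10,12).
Pick (1,3); next start ≥ 3 → (4,7); next start ≥ 7 → (7,8); next start ≥ 8 → (10,12).
Selected 4 meetings.

4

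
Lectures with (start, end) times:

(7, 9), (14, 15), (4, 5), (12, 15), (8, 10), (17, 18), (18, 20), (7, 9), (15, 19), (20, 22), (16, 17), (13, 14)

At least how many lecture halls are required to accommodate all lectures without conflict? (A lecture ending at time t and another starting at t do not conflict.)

3

Count concurrent intervals with a sweep; the peak is the room count.
starts: [4, 7, 7, 8, 12, 13, 14, 15, 16, 17, 18, 20]
ends:   [5, 9, 9, 10, 14, 15, 15, 17, 18, 19, 20, 22]
s4→1 e5→0 s7→1 s7→2 s8→3  — peak 3.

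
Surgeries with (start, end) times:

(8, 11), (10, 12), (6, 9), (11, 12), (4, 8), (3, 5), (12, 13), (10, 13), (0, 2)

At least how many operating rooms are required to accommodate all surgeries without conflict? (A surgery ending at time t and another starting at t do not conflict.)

The answer is the maximum number of intervals overlapping at any instant.
Events (time:±→running): 0:+→1 2:-→0 3:+→1 4:+→2 5:-→1 6:+→2 8:-→1 8:+→2 9:-→1 10:+→2 10:+→3 … peak 3.

3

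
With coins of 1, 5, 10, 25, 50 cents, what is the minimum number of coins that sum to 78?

5

Greedy: take as many of the largest coin as possible, then repeat with the remainder.
78 = 1×50 + 1×25 + 3×1
Total coins = 1 + 1 + 3 = 5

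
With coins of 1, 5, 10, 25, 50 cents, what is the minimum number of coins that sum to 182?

Use the largest denomination that fits, subtract, and repeat.
182 = 3×50 + 1×25 + 1×5 + 2×1
Total coins = 3 + 1 + 1 + 2 = 7

7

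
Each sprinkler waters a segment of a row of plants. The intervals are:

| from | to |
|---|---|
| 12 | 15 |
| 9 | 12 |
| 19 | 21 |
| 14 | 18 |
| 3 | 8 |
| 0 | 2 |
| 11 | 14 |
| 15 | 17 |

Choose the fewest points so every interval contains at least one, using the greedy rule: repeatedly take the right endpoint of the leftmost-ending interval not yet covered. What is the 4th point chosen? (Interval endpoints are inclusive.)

Sorted: [0,2] [3,8] [9,12] [11,14] [12,15] [15,17] [14,18] [19,21]
{[0,2]} hit by 2; {[3,8]} hit by 8; {[9,12],[11,14],[12,15]} hit by 12; {[15,17],[14,18]} hit by 17; {[19,21]} hit by 21.
Points: 2, 8, 12, 17, 21 (5 total).

17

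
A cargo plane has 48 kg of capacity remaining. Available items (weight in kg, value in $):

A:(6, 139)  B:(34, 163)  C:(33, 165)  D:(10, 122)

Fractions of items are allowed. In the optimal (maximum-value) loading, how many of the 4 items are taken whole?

Sort by value per unit weight and fill in that order.
Order: A (139/6=23.17) > D (122/10=12.20) > C (165/33=5.00) > B (163/34=4.79)
Fill: take A (6 @ 139) → take D (10 @ 122) → take 32/33 of C → 160.00; 48/48 used.
2 item(s) taken whole; one partial (take 32/33 of C).

2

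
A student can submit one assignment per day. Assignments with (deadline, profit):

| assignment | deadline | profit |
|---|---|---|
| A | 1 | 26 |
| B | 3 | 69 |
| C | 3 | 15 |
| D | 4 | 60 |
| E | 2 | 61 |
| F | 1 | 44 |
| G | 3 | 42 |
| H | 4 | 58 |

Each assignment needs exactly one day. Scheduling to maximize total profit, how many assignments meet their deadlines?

4

Sort by profit descending; place each in the latest free slot ≤ its deadline.
By profit: B(d3,69), E(d2,61), D(d4,60), H(d4,58), F(d1,44), G(d3,42), A(d1,26), C(d3,15)
B→slot 3; E→slot 2; D→slot 4; H→slot 1; F skipped; G skipped; A skipped; C skipped.
4 of 8 scheduled.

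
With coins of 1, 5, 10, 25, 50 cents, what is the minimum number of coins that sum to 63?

63 − 1×50→13 − 1×10→3 − 3×1→0
Total coins = 1 + 1 + 3 = 5

5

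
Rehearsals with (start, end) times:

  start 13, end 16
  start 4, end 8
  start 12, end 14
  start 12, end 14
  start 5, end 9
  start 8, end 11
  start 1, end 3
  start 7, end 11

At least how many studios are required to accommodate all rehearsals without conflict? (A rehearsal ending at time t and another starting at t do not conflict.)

3

Count concurrent intervals with a sweep; the peak is the room count.
starts: [1, 4, 5, 7, 8, 12, 12, 13]
ends:   [3, 8, 9, 11, 11, 14, 14, 16]
s1→1 e3→0 s4→1 s5→2 s7→3  — peak 3.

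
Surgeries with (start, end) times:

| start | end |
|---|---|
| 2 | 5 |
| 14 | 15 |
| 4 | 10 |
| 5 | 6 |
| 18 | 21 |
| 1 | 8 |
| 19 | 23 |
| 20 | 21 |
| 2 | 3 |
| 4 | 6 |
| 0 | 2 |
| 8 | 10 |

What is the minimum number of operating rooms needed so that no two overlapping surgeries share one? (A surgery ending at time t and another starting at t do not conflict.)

Count concurrent intervals with a sweep; the peak is the room count.
starts: [0, 1, 2, 2, 4, 4, 5, 8, 14, 18, 19, 20]
ends:   [2, 3, 5, 6, 6, 8, 10, 10, 15, 21, 21, 23]
s0→1 s1→2 e2→1 s2→2 s2→3 e3→2 s4→3 s4→4  — peak 4.

4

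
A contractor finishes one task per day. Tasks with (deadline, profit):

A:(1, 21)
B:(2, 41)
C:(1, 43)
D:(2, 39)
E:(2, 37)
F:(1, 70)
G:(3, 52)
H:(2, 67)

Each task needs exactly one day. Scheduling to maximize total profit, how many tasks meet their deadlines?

3

Take jobs in profit order; each goes to the latest open slot no later than its deadline.
Profit order: F=70 H=67 G=52 C=43 B=41 D=39 E=37 A=21
Assign: F→slot 1, H→slot 2, G→slot 3, C skipped, B skipped, D skipped, E skipped, A skipped.
Slots: [1:F] [2:H] [3:G]
3 of 8 scheduled.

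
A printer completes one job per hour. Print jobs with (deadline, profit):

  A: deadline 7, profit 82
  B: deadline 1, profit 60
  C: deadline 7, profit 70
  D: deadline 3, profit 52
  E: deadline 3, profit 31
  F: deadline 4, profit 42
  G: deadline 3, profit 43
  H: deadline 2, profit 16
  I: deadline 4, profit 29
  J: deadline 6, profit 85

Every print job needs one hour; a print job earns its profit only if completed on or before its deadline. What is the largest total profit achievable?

434

Sort by profit descending; place each in the latest free slot ≤ its deadline.
Profit order: J=85 A=82 C=70 B=60 D=52 G=43 F=42 E=31 I=29 H=16
Assign: J→slot 6, A→slot 7, C→slot 5, B→slot 1, D→slot 3, G→slot 2, F→slot 4, E skipped, I skipped, H skipped.
Slots: [1:B] [2:G] [3:D] [4:F] [5:C] [6:J] [7:A]
Profit = 60 + 43 + 52 + 42 + 70 + 85 + 82 = 434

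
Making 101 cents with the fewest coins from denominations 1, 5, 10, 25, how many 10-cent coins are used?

0

101 − 4×25→1 − 1×1→0
Count of 10: 0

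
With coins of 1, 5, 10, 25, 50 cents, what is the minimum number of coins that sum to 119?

119 = 2×50 + 1×10 + 1×5 + 4×1
Total coins = 2 + 1 + 1 + 4 = 8

8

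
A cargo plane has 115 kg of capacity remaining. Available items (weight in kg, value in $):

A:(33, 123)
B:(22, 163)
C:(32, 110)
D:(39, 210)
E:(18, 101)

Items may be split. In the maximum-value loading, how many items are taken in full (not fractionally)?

4

Order: B (163/22=7.41) > E (101/18=5.61) > D (210/39=5.38) > A (123/33=3.73) > C (110/32=3.44)
Fill: take B (22 @ 163) → take E (18 @ 101) → take D (39 @ 210) → take A (33 @ 123) → take 3/32 of C → 10.31; 115/115 used.
4 item(s) taken whole; one partial (take 3/32 of C).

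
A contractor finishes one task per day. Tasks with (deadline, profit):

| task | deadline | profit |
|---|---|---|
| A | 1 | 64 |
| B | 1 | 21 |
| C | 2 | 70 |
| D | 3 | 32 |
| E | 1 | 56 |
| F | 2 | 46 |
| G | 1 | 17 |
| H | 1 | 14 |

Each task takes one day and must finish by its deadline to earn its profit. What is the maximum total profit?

Take jobs in profit order; each goes to the latest open slot no later than its deadline.
By profit: C(d2,70), A(d1,64), E(d1,56), F(d2,46), D(d3,32), B(d1,21), G(d1,17), H(d1,14)
C→slot 2; A→slot 1; E skipped; F skipped; D→slot 3; B skipped; G skipped; H skipped.
Profit = 64 + 70 + 32 = 166

166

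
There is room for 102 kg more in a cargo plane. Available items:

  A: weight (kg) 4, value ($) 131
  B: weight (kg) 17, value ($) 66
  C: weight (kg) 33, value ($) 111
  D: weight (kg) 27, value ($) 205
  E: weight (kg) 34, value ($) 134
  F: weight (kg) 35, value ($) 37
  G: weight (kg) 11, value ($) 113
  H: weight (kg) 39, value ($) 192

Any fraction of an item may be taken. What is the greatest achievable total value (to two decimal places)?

723.76

Order: A (131/4=32.75) > G (113/11=10.27) > D (205/27=7.59) > H (192/39=4.92) > E (134/34=3.94) > B (66/17=3.88) > C (111/33=3.36) > F (37/35=1.06)
Fill: take A (4 @ 131) → take G (11 @ 113) → take D (27 @ 205) → take H (39 @ 192) → take 21/34 of E → 82.76; 102/102 used.
Total value = 723.76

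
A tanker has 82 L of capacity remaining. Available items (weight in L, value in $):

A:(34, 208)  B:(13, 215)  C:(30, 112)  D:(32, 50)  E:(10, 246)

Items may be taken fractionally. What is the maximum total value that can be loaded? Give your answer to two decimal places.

762.33

Sort by value per unit weight and fill in that order.
Ratios (sorted): E 24.60, B 16.54, A 6.12, C 3.73, D 1.56
take E (10 @ 246); take B (13 @ 215); take A (34 @ 208); take 25/30 of C → 93.33. Capacity used 82/82.
Total value = 762.33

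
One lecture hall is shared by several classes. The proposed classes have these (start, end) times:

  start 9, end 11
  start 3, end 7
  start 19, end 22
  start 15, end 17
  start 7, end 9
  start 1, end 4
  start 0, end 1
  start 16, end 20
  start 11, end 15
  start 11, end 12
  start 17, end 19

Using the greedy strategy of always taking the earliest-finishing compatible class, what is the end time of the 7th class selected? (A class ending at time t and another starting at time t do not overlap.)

19

Order by finish time; keep every interval that doesn't clash with the previous kept one.
By end time: (0,1), (1,4), (3,7), (7,9), (9,11), (11,12), (11,15), (15,17), (17,19), (16,20), (19,22).
Pick (0,1); next start ≥ 1 → (1,4); next start ≥ 4 → (7,9); next start ≥ 9 → (9,11); next start ≥ 11 → (11,12); next start ≥ 12 → (15,17); next start ≥ 17 → (17,19); next start ≥ 19 → (19,22).
Selected: (0,1) (1,4) (7,9) (9,11) (11,12) (15,17) (17,19) (19,22)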